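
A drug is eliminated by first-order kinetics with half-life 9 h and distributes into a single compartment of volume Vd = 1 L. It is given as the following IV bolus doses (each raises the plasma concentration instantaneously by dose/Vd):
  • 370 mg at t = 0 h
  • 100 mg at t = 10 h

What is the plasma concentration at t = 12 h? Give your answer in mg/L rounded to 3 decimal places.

k = ln 2 / 9 = 0.07702 per h
Dose 1 (370 mg at t=0 h): 370·exp(−0.07702·12) = 146.835 mg/L
Dose 2 (100 mg at t=10 h): 100·exp(−0.07702·2) = 85.724 mg/L
C(12) = 146.835 + 85.724 = 232.559 mg/L

232.559 mg/L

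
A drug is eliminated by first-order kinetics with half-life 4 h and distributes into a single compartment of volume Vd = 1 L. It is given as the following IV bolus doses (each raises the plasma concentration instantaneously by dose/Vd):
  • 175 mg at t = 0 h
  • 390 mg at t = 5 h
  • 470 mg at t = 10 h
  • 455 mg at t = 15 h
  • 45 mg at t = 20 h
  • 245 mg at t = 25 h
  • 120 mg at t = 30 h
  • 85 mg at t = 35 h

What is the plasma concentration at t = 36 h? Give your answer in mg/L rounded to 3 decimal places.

k = ln 2 / 4 = 0.17329 per h
Dose 1 (175 mg at t=0 h): 175·exp(−0.17329·36) = 0.342 mg/L
Dose 2 (390 mg at t=5 h): 390·exp(−0.17329·31) = 1.812 mg/L
Dose 3 (470 mg at t=10 h): 470·exp(−0.17329·26) = 5.193 mg/L
Dose 4 (455 mg at t=15 h): 455·exp(−0.17329·21) = 11.956 mg/L
Dose 5 (45 mg at t=20 h): 45·exp(−0.17329·16) = 2.812 mg/L
Dose 6 (245 mg at t=25 h): 245·exp(−0.17329·11) = 36.419 mg/L
Dose 7 (120 mg at t=30 h): 120·exp(−0.17329·6) = 42.426 mg/L
Dose 8 (85 mg at t=35 h): 85·exp(−0.17329·1) = 71.476 mg/L
C(36) = 0.342 + 1.812 + 5.193 + 11.956 + 2.812 + 36.419 + 42.426 + 71.476 = 172.437 mg/L

172.437 mg/L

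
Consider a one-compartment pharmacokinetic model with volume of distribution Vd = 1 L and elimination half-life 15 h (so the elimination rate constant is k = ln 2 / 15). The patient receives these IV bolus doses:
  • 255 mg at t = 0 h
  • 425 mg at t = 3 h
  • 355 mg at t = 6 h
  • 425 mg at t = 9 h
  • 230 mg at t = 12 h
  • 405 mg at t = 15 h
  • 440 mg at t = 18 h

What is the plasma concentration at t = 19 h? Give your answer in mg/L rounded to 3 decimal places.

1694.524 mg/L

k = ln 2 / 15 = 0.04621 per h
Dose 1 (255 mg at t=0 h): 255·exp(−0.04621·19) = 105.983 mg/L
Dose 2 (425 mg at t=3 h): 425·exp(−0.04621·16) = 202.904 mg/L
Dose 3 (355 mg at t=6 h): 355·exp(−0.04621·13) = 194.686 mg/L
Dose 4 (425 mg at t=9 h): 425·exp(−0.04621·10) = 267.733 mg/L
Dose 5 (230 mg at t=12 h): 230·exp(−0.04621·7) = 166.436 mg/L
Dose 6 (405 mg at t=15 h): 405·exp(−0.04621·4) = 336.651 mg/L
Dose 7 (440 mg at t=18 h): 440·exp(−0.04621·1) = 420.130 mg/L
C(19) = 105.983 + 202.904 + 194.686 + 267.733 + 166.436 + 336.651 + 420.130 = 1694.524 mg/L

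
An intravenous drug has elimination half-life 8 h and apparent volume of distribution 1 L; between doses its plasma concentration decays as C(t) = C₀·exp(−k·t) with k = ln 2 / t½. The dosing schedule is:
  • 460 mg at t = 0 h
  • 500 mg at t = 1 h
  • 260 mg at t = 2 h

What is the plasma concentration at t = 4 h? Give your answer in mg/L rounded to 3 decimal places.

929.455 mg/L

k = ln 2 / 8 = 0.08664 per h
Dose 1 (460 mg at t=0 h): 460·exp(−0.08664·4) = 325.269 mg/L
Dose 2 (500 mg at t=1 h): 500·exp(−0.08664·3) = 385.553 mg/L
Dose 3 (260 mg at t=2 h): 260·exp(−0.08664·2) = 218.633 mg/L
C(4) = 325.269 + 385.553 + 218.633 = 929.455 mg/L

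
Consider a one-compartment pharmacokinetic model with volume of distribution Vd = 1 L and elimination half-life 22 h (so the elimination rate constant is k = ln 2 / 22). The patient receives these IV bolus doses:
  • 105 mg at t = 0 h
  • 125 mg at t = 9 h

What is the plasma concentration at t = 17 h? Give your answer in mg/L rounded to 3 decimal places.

k = ln 2 / 22 = 0.03151 per h
Dose 1 (105 mg at t=0 h): 105·exp(−0.03151·17) = 61.458 mg/L
Dose 2 (125 mg at t=9 h): 125·exp(−0.03151·8) = 97.150 mg/L
C(17) = 61.458 + 97.150 = 158.608 mg/L

158.608 mg/L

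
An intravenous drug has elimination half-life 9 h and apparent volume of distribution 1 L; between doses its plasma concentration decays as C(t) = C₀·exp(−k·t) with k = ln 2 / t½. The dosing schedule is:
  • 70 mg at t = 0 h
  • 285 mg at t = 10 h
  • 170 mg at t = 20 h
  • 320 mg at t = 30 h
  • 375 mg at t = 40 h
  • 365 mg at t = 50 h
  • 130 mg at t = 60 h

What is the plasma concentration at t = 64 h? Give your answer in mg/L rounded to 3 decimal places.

k = ln 2 / 9 = 0.07702 per h
Dose 1 (70 mg at t=0 h): 70·exp(−0.07702·64) = 0.506 mg/L
Dose 2 (285 mg at t=10 h): 285·exp(−0.07702·54) = 4.453 mg/L
Dose 3 (170 mg at t=20 h): 170·exp(−0.07702·44) = 5.738 mg/L
Dose 4 (320 mg at t=30 h): 320·exp(−0.07702·34) = 23.331 mg/L
Dose 5 (375 mg at t=40 h): 375·exp(−0.07702·24) = 59.059 mg/L
Dose 6 (365 mg at t=50 h): 365·exp(−0.07702·14) = 124.172 mg/L
Dose 7 (130 mg at t=60 h): 130·exp(−0.07702·4) = 95.533 mg/L
C(64) = 0.506 + 4.453 + 5.738 + 23.331 + 59.059 + 124.172 + 95.533 = 312.791 mg/L

312.791 mg/L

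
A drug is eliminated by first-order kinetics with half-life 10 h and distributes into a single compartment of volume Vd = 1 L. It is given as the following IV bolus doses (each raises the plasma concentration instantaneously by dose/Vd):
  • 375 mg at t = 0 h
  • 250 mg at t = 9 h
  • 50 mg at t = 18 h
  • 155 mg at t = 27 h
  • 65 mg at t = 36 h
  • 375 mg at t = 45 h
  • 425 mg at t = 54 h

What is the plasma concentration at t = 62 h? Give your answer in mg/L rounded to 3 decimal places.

397.754 mg/L

k = ln 2 / 10 = 0.06931 per h
Dose 1 (375 mg at t=0 h): 375·exp(−0.06931·62) = 5.101 mg/L
Dose 2 (250 mg at t=9 h): 250·exp(−0.06931·53) = 6.346 mg/L
Dose 3 (50 mg at t=18 h): 50·exp(−0.06931·44) = 2.368 mg/L
Dose 4 (155 mg at t=27 h): 155·exp(−0.06931·35) = 13.700 mg/L
Dose 5 (65 mg at t=36 h): 65·exp(−0.06931·26) = 10.721 mg/L
Dose 6 (375 mg at t=45 h): 375·exp(−0.06931·17) = 115.420 mg/L
Dose 7 (425 mg at t=54 h): 425·exp(−0.06931·8) = 244.098 mg/L
C(62) = 5.101 + 6.346 + 2.368 + 13.700 + 10.721 + 115.420 + 244.098 = 397.754 mg/L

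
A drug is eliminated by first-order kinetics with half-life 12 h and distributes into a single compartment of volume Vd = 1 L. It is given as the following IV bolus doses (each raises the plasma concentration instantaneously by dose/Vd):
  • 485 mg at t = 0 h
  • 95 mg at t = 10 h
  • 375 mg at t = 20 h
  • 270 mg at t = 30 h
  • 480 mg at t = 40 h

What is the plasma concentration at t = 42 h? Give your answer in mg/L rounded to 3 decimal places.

k = ln 2 / 12 = 0.05776 per h
Dose 1 (485 mg at t=0 h): 485·exp(−0.05776·42) = 42.868 mg/L
Dose 2 (95 mg at t=10 h): 95·exp(−0.05776·32) = 14.962 mg/L
Dose 3 (375 mg at t=20 h): 375·exp(−0.05776·22) = 105.231 mg/L
Dose 4 (270 mg at t=30 h): 270·exp(−0.05776·12) = 135.000 mg/L
Dose 5 (480 mg at t=40 h): 480·exp(−0.05776·2) = 427.631 mg/L
C(42) = 42.868 + 14.962 + 105.231 + 135.000 + 427.631 = 725.692 mg/L

725.692 mg/L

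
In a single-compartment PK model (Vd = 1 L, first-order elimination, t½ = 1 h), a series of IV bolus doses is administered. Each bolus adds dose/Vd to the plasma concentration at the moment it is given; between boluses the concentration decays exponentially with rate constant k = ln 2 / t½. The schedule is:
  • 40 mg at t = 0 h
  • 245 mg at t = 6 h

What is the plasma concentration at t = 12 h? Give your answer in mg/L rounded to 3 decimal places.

k = ln 2 / 1 = 0.69315 per h
Dose 1 (40 mg at t=0 h): 40·exp(−0.69315·12) = 0.010 mg/L
Dose 2 (245 mg at t=6 h): 245·exp(−0.69315·6) = 3.828 mg/L
C(12) = 0.010 + 3.828 = 3.838 mg/L

3.838 mg/L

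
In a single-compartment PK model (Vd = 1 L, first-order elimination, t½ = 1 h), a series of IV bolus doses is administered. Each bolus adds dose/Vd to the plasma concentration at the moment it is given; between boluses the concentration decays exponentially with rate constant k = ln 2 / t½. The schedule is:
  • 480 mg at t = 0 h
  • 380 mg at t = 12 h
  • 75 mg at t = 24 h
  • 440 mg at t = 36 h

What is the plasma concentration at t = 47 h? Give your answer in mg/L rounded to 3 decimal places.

0.215 mg/L

k = ln 2 / 1 = 0.69315 per h
Dose 1 (480 mg at t=0 h): 480·exp(−0.69315·47) = 0.000 mg/L
Dose 2 (380 mg at t=12 h): 380·exp(−0.69315·35) = 0.000 mg/L
Dose 3 (75 mg at t=24 h): 75·exp(−0.69315·23) = 0.000 mg/L
Dose 4 (440 mg at t=36 h): 440·exp(−0.69315·11) = 0.215 mg/L
C(47) = 0.000 + 0.000 + 0.000 + 0.215 = 0.215 mg/L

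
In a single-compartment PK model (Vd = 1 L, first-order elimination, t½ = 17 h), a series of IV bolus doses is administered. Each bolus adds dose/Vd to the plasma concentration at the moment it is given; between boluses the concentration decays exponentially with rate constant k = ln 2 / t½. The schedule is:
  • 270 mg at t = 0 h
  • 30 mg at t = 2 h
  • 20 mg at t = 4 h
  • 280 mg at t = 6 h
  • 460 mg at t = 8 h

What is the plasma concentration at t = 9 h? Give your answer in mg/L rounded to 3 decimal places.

k = ln 2 / 17 = 0.04077 per h
Dose 1 (270 mg at t=0 h): 270·exp(−0.04077·9) = 187.066 mg/L
Dose 2 (30 mg at t=2 h): 30·exp(−0.04077·7) = 22.551 mg/L
Dose 3 (20 mg at t=4 h): 20·exp(−0.04077·5) = 16.311 mg/L
Dose 4 (280 mg at t=6 h): 280·exp(−0.04077·3) = 247.762 mg/L
Dose 5 (460 mg at t=8 h): 460·exp(−0.04077·1) = 441.621 mg/L
C(9) = 187.066 + 22.551 + 16.311 + 247.762 + 441.621 = 915.312 mg/L

915.312 mg/L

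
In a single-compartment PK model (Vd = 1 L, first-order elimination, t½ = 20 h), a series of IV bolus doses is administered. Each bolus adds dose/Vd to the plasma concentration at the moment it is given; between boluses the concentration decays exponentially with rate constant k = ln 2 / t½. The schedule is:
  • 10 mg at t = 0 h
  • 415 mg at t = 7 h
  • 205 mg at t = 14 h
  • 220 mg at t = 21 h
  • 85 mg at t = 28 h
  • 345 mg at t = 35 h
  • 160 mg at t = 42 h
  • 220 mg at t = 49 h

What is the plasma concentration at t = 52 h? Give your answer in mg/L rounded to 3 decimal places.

758.764 mg/L

k = ln 2 / 20 = 0.03466 per h
Dose 1 (10 mg at t=0 h): 10·exp(−0.03466·52) = 1.649 mg/L
Dose 2 (415 mg at t=7 h): 415·exp(−0.03466·45) = 87.243 mg/L
Dose 3 (205 mg at t=14 h): 205·exp(−0.03466·38) = 54.928 mg/L
Dose 4 (220 mg at t=21 h): 220·exp(−0.03466·31) = 75.132 mg/L
Dose 5 (85 mg at t=28 h): 85·exp(−0.03466·24) = 36.998 mg/L
Dose 6 (345 mg at t=35 h): 345·exp(−0.03466·17) = 191.401 mg/L
Dose 7 (160 mg at t=42 h): 160·exp(−0.03466·10) = 113.137 mg/L
Dose 8 (220 mg at t=49 h): 220·exp(−0.03466·3) = 198.275 mg/L
C(52) = 1.649 + 87.243 + 54.928 + 75.132 + 36.998 + 191.401 + 113.137 + 198.275 = 758.764 mg/L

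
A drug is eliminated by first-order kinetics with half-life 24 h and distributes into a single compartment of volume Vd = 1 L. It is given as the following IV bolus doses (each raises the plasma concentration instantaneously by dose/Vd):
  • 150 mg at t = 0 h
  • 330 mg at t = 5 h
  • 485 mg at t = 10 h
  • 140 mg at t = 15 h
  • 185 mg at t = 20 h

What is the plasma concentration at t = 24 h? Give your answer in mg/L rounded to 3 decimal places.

k = ln 2 / 24 = 0.02888 per h
Dose 1 (150 mg at t=0 h): 150·exp(−0.02888·24) = 75.000 mg/L
Dose 2 (330 mg at t=5 h): 330·exp(−0.02888·19) = 190.633 mg/L
Dose 3 (485 mg at t=10 h): 485·exp(−0.02888·14) = 323.699 mg/L
Dose 4 (140 mg at t=15 h): 140·exp(−0.02888·9) = 107.955 mg/L
Dose 5 (185 mg at t=20 h): 185·exp(−0.02888·4) = 164.816 mg/L
C(24) = 75.000 + 190.633 + 323.699 + 107.955 + 164.816 = 862.103 mg/L

862.103 mg/L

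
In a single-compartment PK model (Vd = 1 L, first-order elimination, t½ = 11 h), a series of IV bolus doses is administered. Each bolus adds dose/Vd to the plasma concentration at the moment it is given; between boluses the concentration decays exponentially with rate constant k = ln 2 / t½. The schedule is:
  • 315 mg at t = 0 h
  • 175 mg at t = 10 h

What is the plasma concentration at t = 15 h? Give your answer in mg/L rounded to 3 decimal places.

250.114 mg/L

k = ln 2 / 11 = 0.06301 per h
Dose 1 (315 mg at t=0 h): 315·exp(−0.06301·15) = 122.409 mg/L
Dose 2 (175 mg at t=10 h): 175·exp(−0.06301·5) = 127.705 mg/L
C(15) = 122.409 + 127.705 = 250.114 mg/L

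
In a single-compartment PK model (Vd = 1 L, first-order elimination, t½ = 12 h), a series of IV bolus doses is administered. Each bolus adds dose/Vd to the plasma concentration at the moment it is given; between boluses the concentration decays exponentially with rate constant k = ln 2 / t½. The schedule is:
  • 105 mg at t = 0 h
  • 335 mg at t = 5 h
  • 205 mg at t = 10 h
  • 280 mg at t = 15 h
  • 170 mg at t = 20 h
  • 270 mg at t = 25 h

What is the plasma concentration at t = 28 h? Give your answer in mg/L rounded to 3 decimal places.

648.321 mg/L

k = ln 2 / 12 = 0.05776 per h
Dose 1 (105 mg at t=0 h): 105·exp(−0.05776·28) = 20.835 mg/L
Dose 2 (335 mg at t=5 h): 335·exp(−0.05776·23) = 88.730 mg/L
Dose 3 (205 mg at t=10 h): 205·exp(−0.05776·18) = 72.478 mg/L
Dose 4 (280 mg at t=15 h): 280·exp(−0.05776·13) = 132.142 mg/L
Dose 5 (170 mg at t=20 h): 170·exp(−0.05776·8) = 107.093 mg/L
Dose 6 (270 mg at t=25 h): 270·exp(−0.05776·3) = 227.042 mg/L
C(28) = 20.835 + 88.730 + 72.478 + 132.142 + 107.093 + 227.042 = 648.321 mg/L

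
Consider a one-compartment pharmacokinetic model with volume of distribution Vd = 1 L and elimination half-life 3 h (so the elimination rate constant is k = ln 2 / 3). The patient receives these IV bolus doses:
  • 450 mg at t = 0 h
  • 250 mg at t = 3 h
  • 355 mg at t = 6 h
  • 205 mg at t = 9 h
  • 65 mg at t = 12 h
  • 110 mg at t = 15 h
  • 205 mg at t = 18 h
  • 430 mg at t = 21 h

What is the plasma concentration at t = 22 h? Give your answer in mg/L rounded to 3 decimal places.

475.786 mg/L

k = ln 2 / 3 = 0.23105 per h
Dose 1 (450 mg at t=0 h): 450·exp(−0.23105·22) = 2.790 mg/L
Dose 2 (250 mg at t=3 h): 250·exp(−0.23105·19) = 3.100 mg/L
Dose 3 (355 mg at t=6 h): 355·exp(−0.23105·16) = 8.805 mg/L
Dose 4 (205 mg at t=9 h): 205·exp(−0.23105·13) = 10.169 mg/L
Dose 5 (65 mg at t=12 h): 65·exp(−0.23105·10) = 6.449 mg/L
Dose 6 (110 mg at t=15 h): 110·exp(−0.23105·7) = 21.827 mg/L
Dose 7 (205 mg at t=18 h): 205·exp(−0.23105·4) = 81.354 mg/L
Dose 8 (430 mg at t=21 h): 430·exp(−0.23105·1) = 341.291 mg/L
C(22) = 2.790 + 3.100 + 8.805 + 10.169 + 6.449 + 21.827 + 81.354 + 341.291 = 475.786 mg/L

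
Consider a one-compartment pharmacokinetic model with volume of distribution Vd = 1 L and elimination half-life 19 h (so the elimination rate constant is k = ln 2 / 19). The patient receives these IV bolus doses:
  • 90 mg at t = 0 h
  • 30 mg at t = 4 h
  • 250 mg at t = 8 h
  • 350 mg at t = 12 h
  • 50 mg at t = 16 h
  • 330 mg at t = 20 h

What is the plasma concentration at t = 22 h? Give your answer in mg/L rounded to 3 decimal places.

795.869 mg/L

k = ln 2 / 19 = 0.03648 per h
Dose 1 (90 mg at t=0 h): 90·exp(−0.03648·22) = 40.335 mg/L
Dose 2 (30 mg at t=4 h): 30·exp(−0.03648·18) = 15.557 mg/L
Dose 3 (250 mg at t=8 h): 250·exp(−0.03648·14) = 150.013 mg/L
Dose 4 (350 mg at t=12 h): 350·exp(−0.03648·10) = 243.014 mg/L
Dose 5 (50 mg at t=16 h): 50·exp(−0.03648·6) = 40.171 mg/L
Dose 6 (330 mg at t=20 h): 330·exp(−0.03648·2) = 306.780 mg/L
C(22) = 40.335 + 15.557 + 150.013 + 243.014 + 40.171 + 306.780 = 795.869 mg/L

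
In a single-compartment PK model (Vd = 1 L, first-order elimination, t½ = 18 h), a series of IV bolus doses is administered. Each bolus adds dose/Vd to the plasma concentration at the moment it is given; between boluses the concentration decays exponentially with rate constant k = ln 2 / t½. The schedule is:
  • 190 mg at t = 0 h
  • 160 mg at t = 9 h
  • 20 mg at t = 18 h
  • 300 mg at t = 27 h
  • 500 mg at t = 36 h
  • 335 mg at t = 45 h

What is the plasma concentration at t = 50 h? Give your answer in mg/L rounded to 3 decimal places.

758.222 mg/L

k = ln 2 / 18 = 0.03851 per h
Dose 1 (190 mg at t=0 h): 190·exp(−0.03851·50) = 27.705 mg/L
Dose 2 (160 mg at t=9 h): 160·exp(−0.03851·41) = 32.994 mg/L
Dose 3 (20 mg at t=18 h): 20·exp(−0.03851·32) = 5.833 mg/L
Dose 4 (300 mg at t=27 h): 300·exp(−0.03851·23) = 123.729 mg/L
Dose 5 (500 mg at t=36 h): 500·exp(−0.03851·14) = 291.632 mg/L
Dose 6 (335 mg at t=45 h): 335·exp(−0.03851·5) = 276.328 mg/L
C(50) = 27.705 + 32.994 + 5.833 + 123.729 + 291.632 + 276.328 = 758.222 mg/L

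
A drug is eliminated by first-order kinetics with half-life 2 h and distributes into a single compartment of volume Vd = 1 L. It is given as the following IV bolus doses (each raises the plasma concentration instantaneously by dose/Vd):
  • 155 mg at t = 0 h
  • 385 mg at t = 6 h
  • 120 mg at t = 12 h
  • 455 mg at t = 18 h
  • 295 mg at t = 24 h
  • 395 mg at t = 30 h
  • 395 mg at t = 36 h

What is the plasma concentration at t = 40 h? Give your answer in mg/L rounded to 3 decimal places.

k = ln 2 / 2 = 0.34657 per h
Dose 1 (155 mg at t=0 h): 155·exp(−0.34657·40) = 0.000 mg/L
Dose 2 (385 mg at t=6 h): 385·exp(−0.34657·34) = 0.003 mg/L
Dose 3 (120 mg at t=12 h): 120·exp(−0.34657·28) = 0.007 mg/L
Dose 4 (455 mg at t=18 h): 455·exp(−0.34657·22) = 0.222 mg/L
Dose 5 (295 mg at t=24 h): 295·exp(−0.34657·16) = 1.152 mg/L
Dose 6 (395 mg at t=30 h): 395·exp(−0.34657·10) = 12.344 mg/L
Dose 7 (395 mg at t=36 h): 395·exp(−0.34657·4) = 98.750 mg/L
C(40) = 0.000 + 0.003 + 0.007 + 0.222 + 1.152 + 12.344 + 98.750 = 112.479 mg/L

112.479 mg/L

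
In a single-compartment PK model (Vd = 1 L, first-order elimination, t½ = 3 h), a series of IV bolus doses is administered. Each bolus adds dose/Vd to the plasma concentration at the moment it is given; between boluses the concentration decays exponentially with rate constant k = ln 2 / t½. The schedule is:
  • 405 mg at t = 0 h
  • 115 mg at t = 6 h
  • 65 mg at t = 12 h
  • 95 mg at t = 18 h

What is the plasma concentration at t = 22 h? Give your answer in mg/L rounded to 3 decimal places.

k = ln 2 / 3 = 0.23105 per h
Dose 1 (405 mg at t=0 h): 405·exp(−0.23105·22) = 2.511 mg/L
Dose 2 (115 mg at t=6 h): 115·exp(−0.23105·16) = 2.852 mg/L
Dose 3 (65 mg at t=12 h): 65·exp(−0.23105·10) = 6.449 mg/L
Dose 4 (95 mg at t=18 h): 95·exp(−0.23105·4) = 37.701 mg/L
C(22) = 2.511 + 2.852 + 6.449 + 37.701 = 49.513 mg/L

49.513 mg/L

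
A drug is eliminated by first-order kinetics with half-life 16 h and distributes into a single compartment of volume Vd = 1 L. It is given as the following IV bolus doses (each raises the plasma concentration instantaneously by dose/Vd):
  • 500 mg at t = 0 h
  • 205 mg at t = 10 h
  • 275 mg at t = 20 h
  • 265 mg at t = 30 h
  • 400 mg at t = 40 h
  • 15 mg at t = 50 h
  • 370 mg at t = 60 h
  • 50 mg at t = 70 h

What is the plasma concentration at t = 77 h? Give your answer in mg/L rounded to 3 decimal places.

k = ln 2 / 16 = 0.04332 per h
Dose 1 (500 mg at t=0 h): 500·exp(−0.04332·77) = 17.794 mg/L
Dose 2 (205 mg at t=10 h): 205·exp(−0.04332·67) = 11.251 mg/L
Dose 3 (275 mg at t=20 h): 275·exp(−0.04332·57) = 23.276 mg/L
Dose 4 (265 mg at t=30 h): 265·exp(−0.04332·47) = 34.592 mg/L
Dose 5 (400 mg at t=40 h): 400·exp(−0.04332·37) = 80.525 mg/L
Dose 6 (15 mg at t=50 h): 15·exp(−0.04332·27) = 4.657 mg/L
Dose 7 (370 mg at t=60 h): 370·exp(−0.04332·17) = 177.157 mg/L
Dose 8 (50 mg at t=70 h): 50·exp(−0.04332·7) = 36.921 mg/L
C(77) = 17.794 + 11.251 + 23.276 + 34.592 + 80.525 + 4.657 + 177.157 + 36.921 = 386.171 mg/L

386.171 mg/L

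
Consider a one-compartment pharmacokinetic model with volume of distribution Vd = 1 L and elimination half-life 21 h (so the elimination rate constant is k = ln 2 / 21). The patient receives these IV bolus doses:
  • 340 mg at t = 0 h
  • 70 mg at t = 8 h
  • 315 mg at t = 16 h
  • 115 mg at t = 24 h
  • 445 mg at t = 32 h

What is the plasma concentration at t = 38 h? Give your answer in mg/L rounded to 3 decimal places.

k = ln 2 / 21 = 0.03301 per h
Dose 1 (340 mg at t=0 h): 340·exp(−0.03301·38) = 96.997 mg/L
Dose 2 (70 mg at t=8 h): 70·exp(−0.03301·30) = 26.005 mg/L
Dose 3 (315 mg at t=16 h): 315·exp(−0.03301·22) = 152.386 mg/L
Dose 4 (115 mg at t=24 h): 115·exp(−0.03301·14) = 72.445 mg/L
Dose 5 (445 mg at t=32 h): 445·exp(−0.03301·6) = 365.049 mg/L
C(38) = 96.997 + 26.005 + 152.386 + 72.445 + 365.049 = 712.883 mg/L

712.883 mg/L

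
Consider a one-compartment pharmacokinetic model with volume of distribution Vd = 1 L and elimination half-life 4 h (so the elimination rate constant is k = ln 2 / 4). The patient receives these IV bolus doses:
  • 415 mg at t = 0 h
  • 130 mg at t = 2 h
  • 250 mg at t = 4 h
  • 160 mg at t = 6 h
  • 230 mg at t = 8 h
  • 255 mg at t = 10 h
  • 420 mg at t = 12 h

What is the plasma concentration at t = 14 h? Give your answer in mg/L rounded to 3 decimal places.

k = ln 2 / 4 = 0.17329 per h
Dose 1 (415 mg at t=0 h): 415·exp(−0.17329·14) = 36.681 mg/L
Dose 2 (130 mg at t=2 h): 130·exp(−0.17329·12) = 16.250 mg/L
Dose 3 (250 mg at t=4 h): 250·exp(−0.17329·10) = 44.194 mg/L
Dose 4 (160 mg at t=6 h): 160·exp(−0.17329·8) = 40.000 mg/L
Dose 5 (230 mg at t=8 h): 230·exp(−0.17329·6) = 81.317 mg/L
Dose 6 (255 mg at t=10 h): 255·exp(−0.17329·4) = 127.500 mg/L
Dose 7 (420 mg at t=12 h): 420·exp(−0.17329·2) = 296.985 mg/L
C(14) = 36.681 + 16.250 + 44.194 + 40.000 + 81.317 + 127.500 + 296.985 = 642.927 mg/L

642.927 mg/L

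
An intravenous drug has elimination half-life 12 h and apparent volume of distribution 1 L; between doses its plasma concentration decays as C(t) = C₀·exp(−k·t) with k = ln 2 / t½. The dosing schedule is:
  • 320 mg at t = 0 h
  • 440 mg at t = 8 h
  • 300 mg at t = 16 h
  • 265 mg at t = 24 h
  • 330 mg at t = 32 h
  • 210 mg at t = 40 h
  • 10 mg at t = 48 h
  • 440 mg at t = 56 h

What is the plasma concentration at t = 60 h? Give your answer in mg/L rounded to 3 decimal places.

574.430 mg/L

k = ln 2 / 12 = 0.05776 per h
Dose 1 (320 mg at t=0 h): 320·exp(−0.05776·60) = 10.000 mg/L
Dose 2 (440 mg at t=8 h): 440·exp(−0.05776·52) = 21.827 mg/L
Dose 3 (300 mg at t=16 h): 300·exp(−0.05776·44) = 23.624 mg/L
Dose 4 (265 mg at t=24 h): 265·exp(−0.05776·36) = 33.125 mg/L
Dose 5 (330 mg at t=32 h): 330·exp(−0.05776·28) = 65.480 mg/L
Dose 6 (210 mg at t=40 h): 210·exp(−0.05776·20) = 66.146 mg/L
Dose 7 (10 mg at t=48 h): 10·exp(−0.05776·12) = 5.000 mg/L
Dose 8 (440 mg at t=56 h): 440·exp(−0.05776·4) = 349.228 mg/L
C(60) = 10.000 + 21.827 + 23.624 + 33.125 + 65.480 + 66.146 + 5.000 + 349.228 = 574.430 mg/L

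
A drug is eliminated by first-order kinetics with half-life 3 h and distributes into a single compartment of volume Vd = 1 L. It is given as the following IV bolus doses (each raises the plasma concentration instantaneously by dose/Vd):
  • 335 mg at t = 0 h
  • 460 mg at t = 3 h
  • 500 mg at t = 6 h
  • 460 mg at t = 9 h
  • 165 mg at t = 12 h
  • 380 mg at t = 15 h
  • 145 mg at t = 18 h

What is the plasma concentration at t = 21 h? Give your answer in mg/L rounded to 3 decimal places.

242.305 mg/L

k = ln 2 / 3 = 0.23105 per h
Dose 1 (335 mg at t=0 h): 335·exp(−0.23105·21) = 2.617 mg/L
Dose 2 (460 mg at t=3 h): 460·exp(−0.23105·18) = 7.188 mg/L
Dose 3 (500 mg at t=6 h): 500·exp(−0.23105·15) = 15.625 mg/L
Dose 4 (460 mg at t=9 h): 460·exp(−0.23105·12) = 28.750 mg/L
Dose 5 (165 mg at t=12 h): 165·exp(−0.23105·9) = 20.625 mg/L
Dose 6 (380 mg at t=15 h): 380·exp(−0.23105·6) = 95.000 mg/L
Dose 7 (145 mg at t=18 h): 145·exp(−0.23105·3) = 72.500 mg/L
C(21) = 2.617 + 7.188 + 15.625 + 28.750 + 20.625 + 95.000 + 72.500 = 242.305 mg/L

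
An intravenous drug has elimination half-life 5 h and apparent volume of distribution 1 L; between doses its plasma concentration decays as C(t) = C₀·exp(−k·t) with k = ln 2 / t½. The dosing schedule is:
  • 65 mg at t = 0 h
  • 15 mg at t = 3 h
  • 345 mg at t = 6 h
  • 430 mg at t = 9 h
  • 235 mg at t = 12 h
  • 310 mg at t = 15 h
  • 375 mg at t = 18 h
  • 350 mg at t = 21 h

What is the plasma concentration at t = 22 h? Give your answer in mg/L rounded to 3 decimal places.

k = ln 2 / 5 = 0.13863 per h
Dose 1 (65 mg at t=0 h): 65·exp(−0.13863·22) = 3.079 mg/L
Dose 2 (15 mg at t=3 h): 15·exp(−0.13863·19) = 1.077 mg/L
Dose 3 (345 mg at t=6 h): 345·exp(−0.13863·16) = 37.542 mg/L
Dose 4 (430 mg at t=9 h): 430·exp(−0.13863·13) = 70.924 mg/L
Dose 5 (235 mg at t=12 h): 235·exp(−0.13863·10) = 58.750 mg/L
Dose 6 (310 mg at t=15 h): 310·exp(−0.13863·7) = 117.468 mg/L
Dose 7 (375 mg at t=18 h): 375·exp(−0.13863·4) = 215.381 mg/L
Dose 8 (350 mg at t=21 h): 350·exp(−0.13863·1) = 304.693 mg/L
C(22) = 3.079 + 1.077 + 37.542 + 70.924 + 58.750 + 117.468 + 215.381 + 304.693 = 808.913 mg/L

808.913 mg/L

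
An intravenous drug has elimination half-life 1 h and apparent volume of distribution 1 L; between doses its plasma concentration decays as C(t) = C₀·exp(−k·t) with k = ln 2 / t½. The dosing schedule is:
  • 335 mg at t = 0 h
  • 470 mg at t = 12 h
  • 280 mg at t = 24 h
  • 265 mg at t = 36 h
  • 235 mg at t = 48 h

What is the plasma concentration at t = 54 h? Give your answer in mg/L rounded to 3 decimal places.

3.673 mg/L

k = ln 2 / 1 = 0.69315 per h
Dose 1 (335 mg at t=0 h): 335·exp(−0.69315·54) = 0.000 mg/L
Dose 2 (470 mg at t=12 h): 470·exp(−0.69315·42) = 0.000 mg/L
Dose 3 (280 mg at t=24 h): 280·exp(−0.69315·30) = 0.000 mg/L
Dose 4 (265 mg at t=36 h): 265·exp(−0.69315·18) = 0.001 mg/L
Dose 5 (235 mg at t=48 h): 235·exp(−0.69315·6) = 3.672 mg/L
C(54) = 0.000 + 0.000 + 0.000 + 0.001 + 3.672 = 3.673 mg/L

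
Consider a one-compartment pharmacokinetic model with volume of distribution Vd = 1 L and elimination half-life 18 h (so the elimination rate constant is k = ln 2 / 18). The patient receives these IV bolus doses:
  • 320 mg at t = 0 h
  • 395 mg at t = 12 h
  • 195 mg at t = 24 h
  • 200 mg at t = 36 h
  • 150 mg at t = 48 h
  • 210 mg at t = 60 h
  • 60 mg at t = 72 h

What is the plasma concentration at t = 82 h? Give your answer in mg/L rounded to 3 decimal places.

k = ln 2 / 18 = 0.03851 per h
Dose 1 (320 mg at t=0 h): 320·exp(−0.03851·82) = 13.608 mg/L
Dose 2 (395 mg at t=12 h): 395·exp(−0.03851·70) = 26.664 mg/L
Dose 3 (195 mg at t=24 h): 195·exp(−0.03851·58) = 20.895 mg/L
Dose 4 (200 mg at t=36 h): 200·exp(−0.03851·46) = 34.020 mg/L
Dose 5 (150 mg at t=48 h): 150·exp(−0.03851·34) = 40.502 mg/L
Dose 6 (210 mg at t=60 h): 210·exp(−0.03851·22) = 90.011 mg/L
Dose 7 (60 mg at t=72 h): 60·exp(−0.03851·10) = 40.824 mg/L
C(82) = 13.608 + 26.664 + 20.895 + 34.020 + 40.502 + 90.011 + 40.824 = 266.524 mg/L

266.524 mg/L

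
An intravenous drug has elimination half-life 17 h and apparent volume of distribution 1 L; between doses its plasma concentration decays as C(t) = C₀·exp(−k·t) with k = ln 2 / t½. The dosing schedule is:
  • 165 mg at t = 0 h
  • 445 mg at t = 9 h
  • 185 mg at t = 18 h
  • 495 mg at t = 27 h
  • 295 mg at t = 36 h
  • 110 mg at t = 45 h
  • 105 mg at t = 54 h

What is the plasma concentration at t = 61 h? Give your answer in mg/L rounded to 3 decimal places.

465.579 mg/L

k = ln 2 / 17 = 0.04077 per h
Dose 1 (165 mg at t=0 h): 165·exp(−0.04077·61) = 13.719 mg/L
Dose 2 (445 mg at t=9 h): 445·exp(−0.04077·52) = 53.403 mg/L
Dose 3 (185 mg at t=18 h): 185·exp(−0.04077·43) = 32.044 mg/L
Dose 4 (495 mg at t=27 h): 495·exp(−0.04077·34) = 123.750 mg/L
Dose 5 (295 mg at t=36 h): 295·exp(−0.04077·25) = 106.446 mg/L
Dose 6 (110 mg at t=45 h): 110·exp(−0.04077·16) = 57.289 mg/L
Dose 7 (105 mg at t=54 h): 105·exp(−0.04077·7) = 78.929 mg/L
C(61) = 13.719 + 53.403 + 32.044 + 123.750 + 106.446 + 57.289 + 78.929 = 465.579 mg/L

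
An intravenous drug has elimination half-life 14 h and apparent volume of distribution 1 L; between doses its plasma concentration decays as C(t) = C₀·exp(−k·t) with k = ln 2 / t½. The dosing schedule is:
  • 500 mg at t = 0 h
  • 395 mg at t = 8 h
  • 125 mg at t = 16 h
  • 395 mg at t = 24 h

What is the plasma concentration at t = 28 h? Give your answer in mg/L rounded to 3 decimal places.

k = ln 2 / 14 = 0.04951 per h
Dose 1 (500 mg at t=0 h): 500·exp(−0.04951·28) = 125.000 mg/L
Dose 2 (395 mg at t=8 h): 395·exp(−0.04951·20) = 146.742 mg/L
Dose 3 (125 mg at t=16 h): 125·exp(−0.04951·12) = 69.006 mg/L
Dose 4 (395 mg at t=24 h): 395·exp(−0.04951·4) = 324.032 mg/L
C(28) = 125.000 + 146.742 + 69.006 + 324.032 = 664.780 mg/L

664.780 mg/L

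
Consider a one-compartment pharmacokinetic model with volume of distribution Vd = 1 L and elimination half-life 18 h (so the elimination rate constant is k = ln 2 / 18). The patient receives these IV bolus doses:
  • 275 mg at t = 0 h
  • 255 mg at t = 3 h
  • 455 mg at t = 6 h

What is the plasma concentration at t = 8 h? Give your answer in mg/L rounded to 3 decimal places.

833.701 mg/L

k = ln 2 / 18 = 0.03851 per h
Dose 1 (275 mg at t=0 h): 275·exp(−0.03851·8) = 202.088 mg/L
Dose 2 (255 mg at t=3 h): 255·exp(−0.03851·5) = 210.339 mg/L
Dose 3 (455 mg at t=6 h): 455·exp(−0.03851·2) = 421.273 mg/L
C(8) = 202.088 + 210.339 + 421.273 = 833.701 mg/L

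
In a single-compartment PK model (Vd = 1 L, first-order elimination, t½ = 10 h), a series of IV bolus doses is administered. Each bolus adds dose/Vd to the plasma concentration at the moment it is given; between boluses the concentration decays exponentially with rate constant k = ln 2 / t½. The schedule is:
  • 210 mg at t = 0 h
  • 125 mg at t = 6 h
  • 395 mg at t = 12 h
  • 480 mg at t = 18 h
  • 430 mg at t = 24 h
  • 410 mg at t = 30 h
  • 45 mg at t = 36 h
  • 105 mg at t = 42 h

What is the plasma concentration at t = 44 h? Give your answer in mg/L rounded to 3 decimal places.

k = ln 2 / 10 = 0.06931 per h
Dose 1 (210 mg at t=0 h): 210·exp(−0.06931·44) = 9.947 mg/L
Dose 2 (125 mg at t=6 h): 125·exp(−0.06931·38) = 8.974 mg/L
Dose 3 (395 mg at t=12 h): 395·exp(−0.06931·32) = 42.983 mg/L
Dose 4 (480 mg at t=18 h): 480·exp(−0.06931·26) = 79.170 mg/L
Dose 5 (430 mg at t=24 h): 430·exp(−0.06931·20) = 107.500 mg/L
Dose 6 (410 mg at t=30 h): 410·exp(−0.06931·14) = 155.361 mg/L
Dose 7 (45 mg at t=36 h): 45·exp(−0.06931·8) = 25.846 mg/L
Dose 8 (105 mg at t=42 h): 105·exp(−0.06931·2) = 91.408 mg/L
C(44) = 9.947 + 8.974 + 42.983 + 79.170 + 107.500 + 155.361 + 25.846 + 91.408 = 521.189 mg/L

521.189 mg/L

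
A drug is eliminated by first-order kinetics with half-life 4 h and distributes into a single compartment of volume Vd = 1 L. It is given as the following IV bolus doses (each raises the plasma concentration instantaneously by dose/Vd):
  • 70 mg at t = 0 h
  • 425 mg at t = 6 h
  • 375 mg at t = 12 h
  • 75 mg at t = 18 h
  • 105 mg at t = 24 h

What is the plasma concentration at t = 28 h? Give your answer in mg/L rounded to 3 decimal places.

99.134 mg/L

k = ln 2 / 4 = 0.17329 per h
Dose 1 (70 mg at t=0 h): 70·exp(−0.17329·28) = 0.547 mg/L
Dose 2 (425 mg at t=6 h): 425·exp(−0.17329·22) = 9.391 mg/L
Dose 3 (375 mg at t=12 h): 375·exp(−0.17329·16) = 23.438 mg/L
Dose 4 (75 mg at t=18 h): 75·exp(−0.17329·10) = 13.258 mg/L
Dose 5 (105 mg at t=24 h): 105·exp(−0.17329·4) = 52.500 mg/L
C(28) = 0.547 + 9.391 + 23.438 + 13.258 + 52.500 = 99.134 mg/L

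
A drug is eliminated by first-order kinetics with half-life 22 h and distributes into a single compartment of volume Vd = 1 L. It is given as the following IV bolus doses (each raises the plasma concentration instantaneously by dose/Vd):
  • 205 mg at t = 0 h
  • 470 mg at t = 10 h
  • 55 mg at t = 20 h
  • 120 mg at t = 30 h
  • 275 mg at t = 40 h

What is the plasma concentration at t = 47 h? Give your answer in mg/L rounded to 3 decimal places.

k = ln 2 / 22 = 0.03151 per h
Dose 1 (205 mg at t=0 h): 205·exp(−0.03151·47) = 46.628 mg/L
Dose 2 (470 mg at t=10 h): 470·exp(−0.03151·37) = 146.494 mg/L
Dose 3 (55 mg at t=20 h): 55·exp(−0.03151·27) = 23.492 mg/L
Dose 4 (120 mg at t=30 h): 120·exp(−0.03151·17) = 70.237 mg/L
Dose 5 (275 mg at t=40 h): 275·exp(−0.03151·7) = 220.572 mg/L
C(47) = 46.628 + 146.494 + 23.492 + 70.237 + 220.572 = 507.423 mg/L

507.423 mg/L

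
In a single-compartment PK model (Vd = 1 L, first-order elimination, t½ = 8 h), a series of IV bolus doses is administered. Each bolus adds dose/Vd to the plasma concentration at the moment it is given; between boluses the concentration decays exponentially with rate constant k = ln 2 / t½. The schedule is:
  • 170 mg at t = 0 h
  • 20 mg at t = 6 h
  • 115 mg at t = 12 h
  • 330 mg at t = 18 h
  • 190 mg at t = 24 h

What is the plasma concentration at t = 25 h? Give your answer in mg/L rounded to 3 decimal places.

414.791 mg/L

k = ln 2 / 8 = 0.08664 per h
Dose 1 (170 mg at t=0 h): 170·exp(−0.08664·25) = 19.486 mg/L
Dose 2 (20 mg at t=6 h): 20·exp(−0.08664·19) = 3.856 mg/L
Dose 3 (115 mg at t=12 h): 115·exp(−0.08664·13) = 37.284 mg/L
Dose 4 (330 mg at t=18 h): 330·exp(−0.08664·7) = 179.934 mg/L
Dose 5 (190 mg at t=24 h): 190·exp(−0.08664·1) = 174.231 mg/L
C(25) = 19.486 + 3.856 + 37.284 + 179.934 + 174.231 = 414.791 mg/L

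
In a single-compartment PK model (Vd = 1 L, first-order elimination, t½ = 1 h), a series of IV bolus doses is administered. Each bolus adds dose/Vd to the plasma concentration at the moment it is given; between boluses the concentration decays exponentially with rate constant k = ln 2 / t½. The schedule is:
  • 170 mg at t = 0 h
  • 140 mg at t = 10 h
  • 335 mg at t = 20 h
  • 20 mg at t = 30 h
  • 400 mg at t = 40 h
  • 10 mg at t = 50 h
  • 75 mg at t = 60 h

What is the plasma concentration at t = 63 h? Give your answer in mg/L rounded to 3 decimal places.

k = ln 2 / 1 = 0.69315 per h
Dose 1 (170 mg at t=0 h): 170·exp(−0.69315·63) = 0.000 mg/L
Dose 2 (140 mg at t=10 h): 140·exp(−0.69315·53) = 0.000 mg/L
Dose 3 (335 mg at t=20 h): 335·exp(−0.69315·43) = 0.000 mg/L
Dose 4 (20 mg at t=30 h): 20·exp(−0.69315·33) = 0.000 mg/L
Dose 5 (400 mg at t=40 h): 400·exp(−0.69315·23) = 0.000 mg/L
Dose 6 (10 mg at t=50 h): 10·exp(−0.69315·13) = 0.001 mg/L
Dose 7 (75 mg at t=60 h): 75·exp(−0.69315·3) = 9.375 mg/L
C(63) = 0.000 + 0.000 + 0.000 + 0.000 + 0.000 + 0.001 + 9.375 = 9.376 mg/L

9.376 mg/L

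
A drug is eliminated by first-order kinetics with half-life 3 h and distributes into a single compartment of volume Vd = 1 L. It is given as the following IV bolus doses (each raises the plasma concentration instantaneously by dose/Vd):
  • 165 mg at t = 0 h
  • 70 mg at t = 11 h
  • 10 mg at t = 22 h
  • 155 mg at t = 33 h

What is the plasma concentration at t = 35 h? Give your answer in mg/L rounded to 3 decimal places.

98.464 mg/L

k = ln 2 / 3 = 0.23105 per h
Dose 1 (165 mg at t=0 h): 165·exp(−0.23105·35) = 0.051 mg/L
Dose 2 (70 mg at t=11 h): 70·exp(−0.23105·24) = 0.273 mg/L
Dose 3 (10 mg at t=22 h): 10·exp(−0.23105·13) = 0.496 mg/L
Dose 4 (155 mg at t=33 h): 155·exp(−0.23105·2) = 97.644 mg/L
C(35) = 0.051 + 0.273 + 0.496 + 97.644 = 98.464 mg/L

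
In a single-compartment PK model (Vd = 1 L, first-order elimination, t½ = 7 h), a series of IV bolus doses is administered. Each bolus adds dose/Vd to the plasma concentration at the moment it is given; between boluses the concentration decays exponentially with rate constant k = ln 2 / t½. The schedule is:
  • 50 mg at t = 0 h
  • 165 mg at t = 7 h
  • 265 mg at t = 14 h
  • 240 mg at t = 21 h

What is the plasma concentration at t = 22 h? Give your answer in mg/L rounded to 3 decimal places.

k = ln 2 / 7 = 0.09902 per h
Dose 1 (50 mg at t=0 h): 50·exp(−0.09902·22) = 5.661 mg/L
Dose 2 (165 mg at t=7 h): 165·exp(−0.09902·15) = 37.361 mg/L
Dose 3 (265 mg at t=14 h): 265·exp(−0.09902·8) = 120.008 mg/L
Dose 4 (240 mg at t=21 h): 240·exp(−0.09902·1) = 217.374 mg/L
C(22) = 5.661 + 37.361 + 120.008 + 217.374 = 380.404 mg/L

380.404 mg/L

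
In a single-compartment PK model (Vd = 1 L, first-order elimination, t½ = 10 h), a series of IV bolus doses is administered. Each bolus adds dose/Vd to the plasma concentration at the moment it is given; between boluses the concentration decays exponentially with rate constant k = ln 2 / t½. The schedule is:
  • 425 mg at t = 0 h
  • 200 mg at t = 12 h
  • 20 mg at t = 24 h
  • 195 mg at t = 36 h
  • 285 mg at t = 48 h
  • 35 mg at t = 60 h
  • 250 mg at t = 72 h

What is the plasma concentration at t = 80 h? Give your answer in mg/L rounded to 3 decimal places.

196.454 mg/L

k = ln 2 / 10 = 0.06931 per h
Dose 1 (425 mg at t=0 h): 425·exp(−0.06931·80) = 1.660 mg/L
Dose 2 (200 mg at t=12 h): 200·exp(−0.06931·68) = 1.795 mg/L
Dose 3 (20 mg at t=24 h): 20·exp(−0.06931·56) = 0.412 mg/L
Dose 4 (195 mg at t=36 h): 195·exp(−0.06931·44) = 9.236 mg/L
Dose 5 (285 mg at t=48 h): 285·exp(−0.06931·32) = 31.013 mg/L
Dose 6 (35 mg at t=60 h): 35·exp(−0.06931·20) = 8.750 mg/L
Dose 7 (250 mg at t=72 h): 250·exp(−0.06931·8) = 143.587 mg/L
C(80) = 1.660 + 1.795 + 0.412 + 9.236 + 31.013 + 8.750 + 143.587 = 196.454 mg/L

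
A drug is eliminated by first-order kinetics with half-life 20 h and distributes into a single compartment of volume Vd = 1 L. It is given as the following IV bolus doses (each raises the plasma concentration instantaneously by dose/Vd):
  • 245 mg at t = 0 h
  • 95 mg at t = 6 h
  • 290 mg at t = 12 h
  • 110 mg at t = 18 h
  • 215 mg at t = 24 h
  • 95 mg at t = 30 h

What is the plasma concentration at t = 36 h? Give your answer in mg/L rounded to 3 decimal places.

508.134 mg/L

k = ln 2 / 20 = 0.03466 per h
Dose 1 (245 mg at t=0 h): 245·exp(−0.03466·36) = 70.358 mg/L
Dose 2 (95 mg at t=6 h): 95·exp(−0.03466·30) = 33.588 mg/L
Dose 3 (290 mg at t=12 h): 290·exp(−0.03466·24) = 126.230 mg/L
Dose 4 (110 mg at t=18 h): 110·exp(−0.03466·18) = 58.948 mg/L
Dose 5 (215 mg at t=24 h): 215·exp(−0.03466·12) = 141.847 mg/L
Dose 6 (95 mg at t=30 h): 95·exp(−0.03466·6) = 77.164 mg/L
C(36) = 70.358 + 33.588 + 126.230 + 58.948 + 141.847 + 77.164 = 508.134 mg/L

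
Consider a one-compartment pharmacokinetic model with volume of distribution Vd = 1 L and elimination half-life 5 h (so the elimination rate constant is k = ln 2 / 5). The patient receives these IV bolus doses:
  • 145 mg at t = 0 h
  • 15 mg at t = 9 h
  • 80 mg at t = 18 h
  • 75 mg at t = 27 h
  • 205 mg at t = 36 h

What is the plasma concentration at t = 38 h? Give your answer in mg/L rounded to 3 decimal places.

177.700 mg/L

k = ln 2 / 5 = 0.13863 per h
Dose 1 (145 mg at t=0 h): 145·exp(−0.13863·38) = 0.747 mg/L
Dose 2 (15 mg at t=9 h): 15·exp(−0.13863·29) = 0.269 mg/L
Dose 3 (80 mg at t=18 h): 80·exp(−0.13863·20) = 5.000 mg/L
Dose 4 (75 mg at t=27 h): 75·exp(−0.13863·11) = 16.323 mg/L
Dose 5 (205 mg at t=36 h): 205·exp(−0.13863·2) = 155.361 mg/L
C(38) = 0.747 + 0.269 + 5.000 + 16.323 + 155.361 = 177.700 mg/L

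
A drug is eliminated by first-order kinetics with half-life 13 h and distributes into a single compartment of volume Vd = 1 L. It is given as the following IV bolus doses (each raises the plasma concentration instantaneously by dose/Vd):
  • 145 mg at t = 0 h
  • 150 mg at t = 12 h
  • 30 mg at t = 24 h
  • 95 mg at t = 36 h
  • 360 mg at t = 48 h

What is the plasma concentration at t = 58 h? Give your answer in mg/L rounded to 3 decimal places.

k = ln 2 / 13 = 0.05332 per h
Dose 1 (145 mg at t=0 h): 145·exp(−0.05332·58) = 6.581 mg/L
Dose 2 (150 mg at t=12 h): 150·exp(−0.05332·46) = 12.909 mg/L
Dose 3 (30 mg at t=24 h): 30·exp(−0.05332·34) = 4.896 mg/L
Dose 4 (95 mg at t=36 h): 95·exp(−0.05332·22) = 29.396 mg/L
Dose 5 (360 mg at t=48 h): 360·exp(−0.05332·10) = 211.223 mg/L
C(58) = 6.581 + 12.909 + 4.896 + 29.396 + 211.223 = 265.005 mg/L

265.005 mg/L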